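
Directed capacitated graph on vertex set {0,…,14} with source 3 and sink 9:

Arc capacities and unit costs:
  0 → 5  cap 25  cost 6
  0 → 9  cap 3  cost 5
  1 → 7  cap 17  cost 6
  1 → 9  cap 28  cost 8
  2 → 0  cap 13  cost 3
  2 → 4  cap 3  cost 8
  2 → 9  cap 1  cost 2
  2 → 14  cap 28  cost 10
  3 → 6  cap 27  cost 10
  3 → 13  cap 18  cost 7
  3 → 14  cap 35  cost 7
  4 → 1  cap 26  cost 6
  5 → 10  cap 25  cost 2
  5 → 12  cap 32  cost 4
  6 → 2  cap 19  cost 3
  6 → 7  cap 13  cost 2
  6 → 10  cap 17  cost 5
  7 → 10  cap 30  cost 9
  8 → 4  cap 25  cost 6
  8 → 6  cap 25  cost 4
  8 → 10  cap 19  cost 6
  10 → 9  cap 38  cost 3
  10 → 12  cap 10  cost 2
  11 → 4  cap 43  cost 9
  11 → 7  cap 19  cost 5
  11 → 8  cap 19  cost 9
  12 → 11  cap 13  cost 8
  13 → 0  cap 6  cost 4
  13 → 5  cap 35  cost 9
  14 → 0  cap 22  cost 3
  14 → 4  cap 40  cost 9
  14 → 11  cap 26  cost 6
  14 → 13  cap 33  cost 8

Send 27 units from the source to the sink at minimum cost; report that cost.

shortest-cost path #1: 3→14→0→9 push 3 @ unit cost 15 (adds 45)
shortest-cost path #2: 3→6→2→9 push 1 @ unit cost 15 (adds 15)
shortest-cost path #3: 3→6→10→9 push 17 @ unit cost 18 (adds 306)
shortest-cost path #4: 3→13→5→10→9 push 6 @ unit cost 21 (adds 126)
total cost = 492

Minimum cost for 27 units: 492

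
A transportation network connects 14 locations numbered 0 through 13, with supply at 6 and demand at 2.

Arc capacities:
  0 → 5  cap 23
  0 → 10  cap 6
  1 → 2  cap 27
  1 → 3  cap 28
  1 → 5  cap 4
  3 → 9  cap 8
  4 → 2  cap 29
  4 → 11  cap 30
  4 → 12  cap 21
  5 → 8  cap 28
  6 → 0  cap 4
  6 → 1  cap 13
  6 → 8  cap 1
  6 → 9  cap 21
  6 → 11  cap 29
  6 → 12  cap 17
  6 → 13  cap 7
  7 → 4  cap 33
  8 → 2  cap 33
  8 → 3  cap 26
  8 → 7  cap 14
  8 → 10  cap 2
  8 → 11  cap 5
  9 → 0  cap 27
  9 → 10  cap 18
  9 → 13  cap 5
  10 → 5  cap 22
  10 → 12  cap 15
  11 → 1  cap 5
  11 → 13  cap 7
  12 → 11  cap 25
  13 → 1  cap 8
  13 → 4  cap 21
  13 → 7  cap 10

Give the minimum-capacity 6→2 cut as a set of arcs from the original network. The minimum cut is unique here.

augment #1: 6→1→2 push 13
augment #2: 6→8→2 push 1
augment #3: 6→11→1→2 push 5
augment #4: 6→13→1→2 push 7
augment #5: 6→0→5→8→2 push 4
augment #6: 6→9→13→1→2 push 1
augment #7: 6→9→13→4→2 push 4
augment #8: 6→11→13→4→2 push 7
augment #9: 6→9→0→5→8→2 push 16
max flow = 58; residual-reachable set from 6 gives S-side
cut edges (S→T): {(6,0), (6,1), (6,8), (6,9), (6,13), (11,1), (11,13)} total cap 58

Min-cut arcs: {(6,0), (6,1), (6,8), (6,9), (6,13), (11,1), (11,13)} (total capacity 58)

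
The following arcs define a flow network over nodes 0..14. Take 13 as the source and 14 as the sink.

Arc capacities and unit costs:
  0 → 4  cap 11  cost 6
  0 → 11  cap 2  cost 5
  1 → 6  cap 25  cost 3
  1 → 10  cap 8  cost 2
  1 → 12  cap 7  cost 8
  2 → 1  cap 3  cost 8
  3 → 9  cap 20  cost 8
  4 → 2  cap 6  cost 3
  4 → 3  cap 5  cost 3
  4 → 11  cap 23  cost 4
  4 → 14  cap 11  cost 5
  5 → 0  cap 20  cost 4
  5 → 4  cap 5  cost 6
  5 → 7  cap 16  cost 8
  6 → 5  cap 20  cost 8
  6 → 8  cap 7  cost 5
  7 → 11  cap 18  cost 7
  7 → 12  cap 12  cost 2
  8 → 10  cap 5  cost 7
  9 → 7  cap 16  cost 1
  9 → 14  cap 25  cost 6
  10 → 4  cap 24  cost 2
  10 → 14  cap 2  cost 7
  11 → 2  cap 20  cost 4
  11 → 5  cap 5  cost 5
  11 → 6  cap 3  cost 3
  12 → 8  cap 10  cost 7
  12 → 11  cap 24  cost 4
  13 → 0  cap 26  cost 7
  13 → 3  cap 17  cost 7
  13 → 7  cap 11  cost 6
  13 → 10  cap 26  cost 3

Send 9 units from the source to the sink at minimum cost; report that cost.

Minimum cost for 9 units: 90

shortest-cost path #1: 13→10→14 push 2 @ unit cost 10 (adds 20)
shortest-cost path #2: 13→10→4→14 push 7 @ unit cost 10 (adds 70)
total cost = 90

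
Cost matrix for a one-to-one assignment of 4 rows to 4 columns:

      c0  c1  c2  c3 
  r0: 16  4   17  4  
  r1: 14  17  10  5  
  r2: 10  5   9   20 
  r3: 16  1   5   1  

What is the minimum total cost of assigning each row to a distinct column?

Minimum assignment cost: 24

optimal assignment: row0→col1 (cost 4), row1→col3 (cost 5), row2→col0 (cost 10), row3→col2 (cost 5)
total = 4 + 5 + 10 + 5 = 24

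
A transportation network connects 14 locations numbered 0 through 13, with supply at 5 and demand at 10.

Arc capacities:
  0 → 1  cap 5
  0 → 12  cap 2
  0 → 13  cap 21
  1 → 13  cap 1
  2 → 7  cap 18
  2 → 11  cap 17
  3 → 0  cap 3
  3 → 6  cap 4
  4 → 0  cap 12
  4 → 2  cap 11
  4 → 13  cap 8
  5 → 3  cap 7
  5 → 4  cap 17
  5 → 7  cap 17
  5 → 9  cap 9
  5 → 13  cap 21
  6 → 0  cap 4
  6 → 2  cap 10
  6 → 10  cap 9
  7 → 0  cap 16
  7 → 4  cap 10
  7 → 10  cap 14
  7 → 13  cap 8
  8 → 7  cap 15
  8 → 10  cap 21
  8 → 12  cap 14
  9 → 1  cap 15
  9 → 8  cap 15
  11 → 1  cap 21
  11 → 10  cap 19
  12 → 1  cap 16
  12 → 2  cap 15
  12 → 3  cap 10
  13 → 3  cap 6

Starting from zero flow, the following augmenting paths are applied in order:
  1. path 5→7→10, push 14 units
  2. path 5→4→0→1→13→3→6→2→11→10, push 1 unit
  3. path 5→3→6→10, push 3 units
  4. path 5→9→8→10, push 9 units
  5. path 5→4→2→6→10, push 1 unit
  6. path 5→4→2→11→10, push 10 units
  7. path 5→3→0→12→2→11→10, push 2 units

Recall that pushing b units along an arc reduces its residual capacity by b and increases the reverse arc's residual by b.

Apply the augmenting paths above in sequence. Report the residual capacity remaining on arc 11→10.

Residual capacity of (11,10): 6

after path 1 (5→7→10, push 14): res(11,10)=19
after path 2 (5→4→0→1→13→3→6→2→11→10, push 1): res(11,10)=18
after path 3 (5→3→6→10, push 3): res(11,10)=18
after path 4 (5→9→8→10, push 9): res(11,10)=18
after path 5 (5→4→2→6→10, push 1): res(11,10)=18
after path 6 (5→4→2→11→10, push 10): res(11,10)=8
after path 7 (5→3→0→12→2→11→10, push 2): res(11,10)=6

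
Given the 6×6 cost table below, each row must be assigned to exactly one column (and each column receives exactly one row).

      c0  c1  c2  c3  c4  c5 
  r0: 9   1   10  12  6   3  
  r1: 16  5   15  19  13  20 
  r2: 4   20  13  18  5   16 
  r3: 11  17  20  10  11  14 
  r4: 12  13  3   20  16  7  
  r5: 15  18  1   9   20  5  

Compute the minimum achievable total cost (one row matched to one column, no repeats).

Minimum assignment cost: 33

one of 2 optimal assignments: row0→col4 (cost 6), row1→col1 (cost 5), row2→col0 (cost 4), row3→col3 (cost 10), row4→col2 (cost 3), row5→col5 (cost 5)
total = 6 + 5 + 4 + 10 + 3 + 5 = 33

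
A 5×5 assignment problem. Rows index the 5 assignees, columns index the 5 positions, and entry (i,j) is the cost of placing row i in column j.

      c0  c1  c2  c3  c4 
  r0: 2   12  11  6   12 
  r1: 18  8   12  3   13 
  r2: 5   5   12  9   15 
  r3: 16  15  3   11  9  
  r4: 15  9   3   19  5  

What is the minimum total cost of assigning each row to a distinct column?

optimal assignment: row0→col0 (cost 2), row1→col3 (cost 3), row2→col1 (cost 5), row3→col2 (cost 3), row4→col4 (cost 5)
total = 2 + 3 + 5 + 3 + 5 = 18

Minimum assignment cost: 18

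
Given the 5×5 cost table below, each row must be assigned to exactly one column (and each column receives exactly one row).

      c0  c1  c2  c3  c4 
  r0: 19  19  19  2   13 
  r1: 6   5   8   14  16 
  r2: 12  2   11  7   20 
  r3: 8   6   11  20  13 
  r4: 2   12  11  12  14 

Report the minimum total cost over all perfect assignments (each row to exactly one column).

Minimum assignment cost: 27

optimal assignment: row0→col3 (cost 2), row1→col2 (cost 8), row2→col1 (cost 2), row3→col4 (cost 13), row4→col0 (cost 2)
total = 2 + 8 + 2 + 13 + 2 = 27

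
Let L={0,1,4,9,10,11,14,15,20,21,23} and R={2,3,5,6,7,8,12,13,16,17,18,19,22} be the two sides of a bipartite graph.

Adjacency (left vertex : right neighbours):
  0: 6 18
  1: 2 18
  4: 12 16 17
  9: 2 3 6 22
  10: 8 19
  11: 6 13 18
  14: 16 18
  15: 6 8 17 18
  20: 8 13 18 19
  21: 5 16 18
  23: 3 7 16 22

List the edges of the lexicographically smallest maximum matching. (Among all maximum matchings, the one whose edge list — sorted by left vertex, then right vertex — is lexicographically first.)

Lex-smallest maximum matching: {(0,6), (1,2), (4,12), (9,3), (10,8), (11,13), (14,16), (15,17), (20,18), (21,5), (23,7)}

|M| = 11 (so the lex-smallest maximum matching has 11 edges)
process left vertices in ascending order; for each, take the smallest-labelled available neighbour that still permits 11 edges overall, or leave it unmatched if none does
lex-smallest matching: {0-6, 1-2, 4-12, 9-3, 10-8, 11-13, 14-16, 15-17, 20-18, 21-5, 23-7}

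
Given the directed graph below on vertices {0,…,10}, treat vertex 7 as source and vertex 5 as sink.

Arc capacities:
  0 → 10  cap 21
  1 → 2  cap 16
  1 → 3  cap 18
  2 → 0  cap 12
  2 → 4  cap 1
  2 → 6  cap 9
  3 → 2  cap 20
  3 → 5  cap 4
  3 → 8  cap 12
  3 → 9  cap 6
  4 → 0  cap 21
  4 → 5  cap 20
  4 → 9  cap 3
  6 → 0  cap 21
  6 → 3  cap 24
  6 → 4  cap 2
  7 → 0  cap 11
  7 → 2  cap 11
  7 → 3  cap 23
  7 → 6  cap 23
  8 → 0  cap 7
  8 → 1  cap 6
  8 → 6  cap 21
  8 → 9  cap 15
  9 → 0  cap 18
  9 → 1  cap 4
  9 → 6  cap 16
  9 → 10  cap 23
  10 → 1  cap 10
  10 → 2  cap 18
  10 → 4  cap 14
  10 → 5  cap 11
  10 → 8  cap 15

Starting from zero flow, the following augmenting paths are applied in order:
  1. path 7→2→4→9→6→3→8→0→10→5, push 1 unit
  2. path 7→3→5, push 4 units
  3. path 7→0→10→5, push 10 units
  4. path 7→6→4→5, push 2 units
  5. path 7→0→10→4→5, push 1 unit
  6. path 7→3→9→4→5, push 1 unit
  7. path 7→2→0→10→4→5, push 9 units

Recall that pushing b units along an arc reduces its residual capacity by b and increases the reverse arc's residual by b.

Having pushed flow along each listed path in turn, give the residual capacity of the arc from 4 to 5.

Residual capacity of (4,5): 7

after path 1 (7→2→4→9→6→3→8→0→10→5, push 1): res(4,5)=20
after path 2 (7→3→5, push 4): res(4,5)=20
after path 3 (7→0→10→5, push 10): res(4,5)=20
after path 4 (7→6→4→5, push 2): res(4,5)=18
after path 5 (7→0→10→4→5, push 1): res(4,5)=17
after path 6 (7→3→9→4→5, push 1): res(4,5)=16
after path 7 (7→2→0→10→4→5, push 9): res(4,5)=7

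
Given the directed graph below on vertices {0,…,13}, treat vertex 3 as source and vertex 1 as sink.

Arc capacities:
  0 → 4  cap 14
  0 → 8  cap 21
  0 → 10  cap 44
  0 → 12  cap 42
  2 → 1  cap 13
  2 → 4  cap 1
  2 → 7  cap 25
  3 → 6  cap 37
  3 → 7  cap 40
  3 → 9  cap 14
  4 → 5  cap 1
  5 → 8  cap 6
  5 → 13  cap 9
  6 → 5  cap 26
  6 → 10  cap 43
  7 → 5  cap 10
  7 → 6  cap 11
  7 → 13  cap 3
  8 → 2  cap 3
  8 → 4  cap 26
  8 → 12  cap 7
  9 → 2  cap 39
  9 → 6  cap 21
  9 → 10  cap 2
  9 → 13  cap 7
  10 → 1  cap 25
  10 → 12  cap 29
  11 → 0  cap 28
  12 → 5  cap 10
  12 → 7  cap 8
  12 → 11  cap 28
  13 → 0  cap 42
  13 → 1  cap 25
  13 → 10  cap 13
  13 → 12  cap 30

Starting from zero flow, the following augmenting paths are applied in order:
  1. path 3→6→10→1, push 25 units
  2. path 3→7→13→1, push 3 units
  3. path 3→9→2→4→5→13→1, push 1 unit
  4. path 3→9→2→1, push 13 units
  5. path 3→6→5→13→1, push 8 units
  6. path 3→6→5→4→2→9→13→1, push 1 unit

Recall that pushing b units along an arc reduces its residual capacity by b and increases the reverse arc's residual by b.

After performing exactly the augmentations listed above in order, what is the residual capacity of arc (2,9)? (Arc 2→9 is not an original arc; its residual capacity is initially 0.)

Residual capacity of (2,9): 13

after path 1 (3→6→10→1, push 25): res(2,9)=0
after path 2 (3→7→13→1, push 3): res(2,9)=0
after path 3 (3→9→2→4→5→13→1, push 1): res(2,9)=1
after path 4 (3→9→2→1, push 13): res(2,9)=14
after path 5 (3→6→5→13→1, push 8): res(2,9)=14
after path 6 (3→6→5→4→2→9→13→1, push 1): res(2,9)=13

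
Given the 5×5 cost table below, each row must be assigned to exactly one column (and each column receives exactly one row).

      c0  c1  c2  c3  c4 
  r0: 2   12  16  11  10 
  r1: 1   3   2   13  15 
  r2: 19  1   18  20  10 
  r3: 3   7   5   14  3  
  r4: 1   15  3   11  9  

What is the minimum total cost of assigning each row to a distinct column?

optimal assignment: row0→col3 (cost 11), row1→col2 (cost 2), row2→col1 (cost 1), row3→col4 (cost 3), row4→col0 (cost 1)
total = 11 + 2 + 1 + 3 + 1 = 18

Minimum assignment cost: 18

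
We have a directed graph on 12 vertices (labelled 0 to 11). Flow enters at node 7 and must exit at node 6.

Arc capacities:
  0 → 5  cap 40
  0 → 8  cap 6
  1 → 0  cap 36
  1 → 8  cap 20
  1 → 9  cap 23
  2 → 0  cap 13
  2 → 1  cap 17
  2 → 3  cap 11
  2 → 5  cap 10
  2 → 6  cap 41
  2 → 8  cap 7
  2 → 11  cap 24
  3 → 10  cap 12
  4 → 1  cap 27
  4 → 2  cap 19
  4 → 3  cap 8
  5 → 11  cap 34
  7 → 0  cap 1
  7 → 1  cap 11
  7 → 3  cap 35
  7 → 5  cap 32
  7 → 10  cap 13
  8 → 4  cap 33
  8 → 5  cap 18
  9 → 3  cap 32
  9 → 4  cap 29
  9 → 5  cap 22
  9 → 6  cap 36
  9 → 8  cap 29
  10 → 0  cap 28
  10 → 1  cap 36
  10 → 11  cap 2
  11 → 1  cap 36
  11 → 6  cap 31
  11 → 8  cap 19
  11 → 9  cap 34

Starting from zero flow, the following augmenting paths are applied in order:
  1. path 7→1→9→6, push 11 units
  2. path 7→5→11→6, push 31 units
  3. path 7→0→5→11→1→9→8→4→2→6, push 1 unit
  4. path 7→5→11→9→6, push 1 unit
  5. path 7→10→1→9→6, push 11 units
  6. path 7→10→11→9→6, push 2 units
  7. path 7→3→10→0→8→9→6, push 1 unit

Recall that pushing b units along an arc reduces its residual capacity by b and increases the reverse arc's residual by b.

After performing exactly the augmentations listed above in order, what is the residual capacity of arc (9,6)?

after path 1 (7→1→9→6, push 11): res(9,6)=25
after path 2 (7→5→11→6, push 31): res(9,6)=25
after path 3 (7→0→5→11→1→9→8→4→2→6, push 1): res(9,6)=25
after path 4 (7→5→11→9→6, push 1): res(9,6)=24
after path 5 (7→10→1→9→6, push 11): res(9,6)=13
after path 6 (7→10→11→9→6, push 2): res(9,6)=11
after path 7 (7→3→10→0→8→9→6, push 1): res(9,6)=10

Residual capacity of (9,6): 10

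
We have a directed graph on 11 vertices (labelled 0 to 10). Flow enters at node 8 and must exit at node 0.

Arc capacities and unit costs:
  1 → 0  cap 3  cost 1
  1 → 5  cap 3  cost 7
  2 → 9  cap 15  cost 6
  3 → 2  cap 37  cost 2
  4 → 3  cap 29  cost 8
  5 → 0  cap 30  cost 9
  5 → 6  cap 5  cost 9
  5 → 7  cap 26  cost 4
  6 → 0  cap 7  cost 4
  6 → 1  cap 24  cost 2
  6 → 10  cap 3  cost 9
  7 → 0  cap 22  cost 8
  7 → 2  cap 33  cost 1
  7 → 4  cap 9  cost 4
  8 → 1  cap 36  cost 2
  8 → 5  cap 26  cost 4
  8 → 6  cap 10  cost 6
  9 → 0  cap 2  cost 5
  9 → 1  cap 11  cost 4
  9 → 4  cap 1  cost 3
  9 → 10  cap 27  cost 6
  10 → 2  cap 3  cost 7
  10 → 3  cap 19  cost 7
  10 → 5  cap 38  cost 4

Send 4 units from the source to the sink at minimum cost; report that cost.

Minimum cost for 4 units: 19

shortest-cost path #1: 8→1→0 push 3 @ unit cost 3 (adds 9)
shortest-cost path #2: 8→6→0 push 1 @ unit cost 10 (adds 10)
total cost = 19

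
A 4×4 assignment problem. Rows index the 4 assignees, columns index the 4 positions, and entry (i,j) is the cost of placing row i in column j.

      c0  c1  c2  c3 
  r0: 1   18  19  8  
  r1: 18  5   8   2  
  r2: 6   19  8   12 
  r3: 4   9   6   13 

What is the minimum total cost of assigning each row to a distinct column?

Minimum assignment cost: 20

optimal assignment: row0→col0 (cost 1), row1→col3 (cost 2), row2→col2 (cost 8), row3→col1 (cost 9)
total = 1 + 2 + 8 + 9 = 20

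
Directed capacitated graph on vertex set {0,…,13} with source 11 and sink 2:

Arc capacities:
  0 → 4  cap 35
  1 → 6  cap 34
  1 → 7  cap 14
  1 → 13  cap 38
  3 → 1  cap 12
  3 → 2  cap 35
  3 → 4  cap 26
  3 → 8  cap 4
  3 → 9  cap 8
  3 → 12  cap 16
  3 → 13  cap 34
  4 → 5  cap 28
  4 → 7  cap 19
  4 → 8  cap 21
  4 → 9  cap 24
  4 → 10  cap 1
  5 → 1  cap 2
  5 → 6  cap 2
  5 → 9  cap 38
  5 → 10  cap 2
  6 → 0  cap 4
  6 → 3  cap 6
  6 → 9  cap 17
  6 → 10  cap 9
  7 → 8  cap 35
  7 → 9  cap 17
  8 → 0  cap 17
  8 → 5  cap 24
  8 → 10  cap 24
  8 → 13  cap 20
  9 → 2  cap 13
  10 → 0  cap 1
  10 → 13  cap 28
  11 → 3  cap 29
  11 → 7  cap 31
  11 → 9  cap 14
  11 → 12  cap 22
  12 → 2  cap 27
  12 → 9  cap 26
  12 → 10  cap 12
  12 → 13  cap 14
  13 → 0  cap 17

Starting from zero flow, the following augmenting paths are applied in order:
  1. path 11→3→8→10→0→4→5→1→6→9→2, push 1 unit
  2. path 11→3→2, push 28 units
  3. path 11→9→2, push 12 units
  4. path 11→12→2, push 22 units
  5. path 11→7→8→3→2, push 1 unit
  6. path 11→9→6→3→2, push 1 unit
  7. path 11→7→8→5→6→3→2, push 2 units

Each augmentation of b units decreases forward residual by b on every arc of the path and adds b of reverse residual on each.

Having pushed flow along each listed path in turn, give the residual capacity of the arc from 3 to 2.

after path 1 (11→3→8→10→0→4→5→1→6→9→2, push 1): res(3,2)=35
after path 2 (11→3→2, push 28): res(3,2)=7
after path 3 (11→9→2, push 12): res(3,2)=7
after path 4 (11→12→2, push 22): res(3,2)=7
after path 5 (11→7→8→3→2, push 1): res(3,2)=6
after path 6 (11→9→6→3→2, push 1): res(3,2)=5
after path 7 (11→7→8→5→6→3→2, push 2): res(3,2)=3

Residual capacity of (3,2): 3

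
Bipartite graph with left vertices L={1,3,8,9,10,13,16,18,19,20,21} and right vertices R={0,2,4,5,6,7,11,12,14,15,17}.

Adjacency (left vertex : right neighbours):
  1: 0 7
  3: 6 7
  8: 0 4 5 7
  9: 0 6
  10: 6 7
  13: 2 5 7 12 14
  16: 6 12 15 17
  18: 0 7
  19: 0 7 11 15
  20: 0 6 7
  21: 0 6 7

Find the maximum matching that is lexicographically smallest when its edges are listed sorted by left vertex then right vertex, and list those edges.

|M| = 7 (so the lex-smallest maximum matching has 7 edges)
process left vertices in ascending order; for each, take the smallest-labelled available neighbour that still permits 7 edges overall, or leave it unmatched if none does
lex-smallest matching: {1-0, 3-6, 8-4, 10-7, 13-2, 16-12, 19-11}

Lex-smallest maximum matching: {(1,0), (3,6), (8,4), (10,7), (13,2), (16,12), (19,11)}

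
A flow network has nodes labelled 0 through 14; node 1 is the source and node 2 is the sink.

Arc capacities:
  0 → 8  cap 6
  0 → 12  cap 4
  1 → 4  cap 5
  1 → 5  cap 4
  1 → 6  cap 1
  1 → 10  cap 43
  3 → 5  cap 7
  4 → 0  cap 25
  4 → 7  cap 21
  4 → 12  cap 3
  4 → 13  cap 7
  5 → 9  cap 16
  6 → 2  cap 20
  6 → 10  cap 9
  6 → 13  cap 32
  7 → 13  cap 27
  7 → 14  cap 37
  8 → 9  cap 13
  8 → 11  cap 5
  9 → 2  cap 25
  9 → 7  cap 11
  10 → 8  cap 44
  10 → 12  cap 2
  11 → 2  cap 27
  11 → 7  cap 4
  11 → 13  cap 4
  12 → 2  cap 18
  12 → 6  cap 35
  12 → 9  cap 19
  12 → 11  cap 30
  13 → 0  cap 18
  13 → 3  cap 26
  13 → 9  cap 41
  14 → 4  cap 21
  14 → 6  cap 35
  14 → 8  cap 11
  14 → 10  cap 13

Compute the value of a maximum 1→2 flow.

Maximum flow value: 30

augment #1: 1→6→2 bottleneck 1, total now 1
augment #2: 1→4→12→2 bottleneck 3, total now 4
augment #3: 1→5→9→2 bottleneck 4, total now 8
augment #4: 1→10→12→2 bottleneck 2, total now 10
augment #5: 1→4→0→12→2 bottleneck 2, total now 12
augment #6: 1→10→8→9→2 bottleneck 13, total now 25
augment #7: 1→10→8→11→2 bottleneck 5, total now 30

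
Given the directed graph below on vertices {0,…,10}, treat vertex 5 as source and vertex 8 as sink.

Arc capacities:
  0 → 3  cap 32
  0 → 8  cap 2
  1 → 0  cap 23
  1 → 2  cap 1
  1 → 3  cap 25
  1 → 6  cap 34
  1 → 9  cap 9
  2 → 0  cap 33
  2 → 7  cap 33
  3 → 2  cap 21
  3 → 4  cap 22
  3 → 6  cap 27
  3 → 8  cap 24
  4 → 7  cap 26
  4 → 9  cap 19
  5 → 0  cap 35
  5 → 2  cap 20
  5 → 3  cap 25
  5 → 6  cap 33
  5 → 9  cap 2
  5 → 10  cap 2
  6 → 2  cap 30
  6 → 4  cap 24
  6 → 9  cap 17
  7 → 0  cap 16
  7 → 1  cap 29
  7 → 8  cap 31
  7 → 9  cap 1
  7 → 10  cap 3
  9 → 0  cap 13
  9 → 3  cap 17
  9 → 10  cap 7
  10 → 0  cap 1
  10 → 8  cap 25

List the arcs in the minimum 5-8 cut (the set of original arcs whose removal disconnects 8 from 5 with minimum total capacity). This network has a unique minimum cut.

augment #1: 5→0→8 push 2
augment #2: 5→3→8 push 24
augment #3: 5→10→8 push 2
augment #4: 5→2→7→8 push 20
augment #5: 5→9→10→8 push 2
augment #6: 5→3→2→7→8 push 1
augment #7: 5→6→2→7→8 push 10
augment #8: 5→6→9→10→8 push 5
augment #9: 5→6→2→7→10→8 push 2
augment #10: 5→6→4→7→10→8 push 1
max flow = 69; residual-reachable set from 5 gives S-side
cut edges (S→T): {(0,8), (3,8), (5,10), (7,8), (7,10), (9,10)} total cap 69

Min-cut arcs: {(0,8), (3,8), (5,10), (7,8), (7,10), (9,10)} (total capacity 69)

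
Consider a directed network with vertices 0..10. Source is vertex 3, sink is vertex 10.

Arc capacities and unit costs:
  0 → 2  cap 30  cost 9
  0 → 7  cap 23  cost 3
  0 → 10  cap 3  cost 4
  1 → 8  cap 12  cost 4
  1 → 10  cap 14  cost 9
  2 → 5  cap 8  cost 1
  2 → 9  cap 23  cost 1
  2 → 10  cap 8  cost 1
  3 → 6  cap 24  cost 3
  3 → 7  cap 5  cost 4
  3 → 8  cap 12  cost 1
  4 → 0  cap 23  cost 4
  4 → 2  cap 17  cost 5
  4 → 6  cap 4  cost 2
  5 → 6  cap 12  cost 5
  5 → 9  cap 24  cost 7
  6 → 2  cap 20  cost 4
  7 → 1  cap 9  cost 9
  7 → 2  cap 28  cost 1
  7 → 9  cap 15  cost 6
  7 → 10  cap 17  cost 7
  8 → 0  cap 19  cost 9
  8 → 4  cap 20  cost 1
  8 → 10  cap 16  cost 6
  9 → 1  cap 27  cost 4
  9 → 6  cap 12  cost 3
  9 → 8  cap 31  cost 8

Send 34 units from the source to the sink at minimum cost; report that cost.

shortest-cost path #1: 3→7→2→10 push 5 @ unit cost 6 (adds 30)
shortest-cost path #2: 3→8→10 push 12 @ unit cost 7 (adds 84)
shortest-cost path #3: 3→6→2→10 push 3 @ unit cost 8 (adds 24)
shortest-cost path #4: 3→6→2→7→10 push 5 @ unit cost 13 (adds 65)
shortest-cost path #5: 3→6→2→9→1→10 push 9 @ unit cost 21 (adds 189)
total cost = 392

Minimum cost for 34 units: 392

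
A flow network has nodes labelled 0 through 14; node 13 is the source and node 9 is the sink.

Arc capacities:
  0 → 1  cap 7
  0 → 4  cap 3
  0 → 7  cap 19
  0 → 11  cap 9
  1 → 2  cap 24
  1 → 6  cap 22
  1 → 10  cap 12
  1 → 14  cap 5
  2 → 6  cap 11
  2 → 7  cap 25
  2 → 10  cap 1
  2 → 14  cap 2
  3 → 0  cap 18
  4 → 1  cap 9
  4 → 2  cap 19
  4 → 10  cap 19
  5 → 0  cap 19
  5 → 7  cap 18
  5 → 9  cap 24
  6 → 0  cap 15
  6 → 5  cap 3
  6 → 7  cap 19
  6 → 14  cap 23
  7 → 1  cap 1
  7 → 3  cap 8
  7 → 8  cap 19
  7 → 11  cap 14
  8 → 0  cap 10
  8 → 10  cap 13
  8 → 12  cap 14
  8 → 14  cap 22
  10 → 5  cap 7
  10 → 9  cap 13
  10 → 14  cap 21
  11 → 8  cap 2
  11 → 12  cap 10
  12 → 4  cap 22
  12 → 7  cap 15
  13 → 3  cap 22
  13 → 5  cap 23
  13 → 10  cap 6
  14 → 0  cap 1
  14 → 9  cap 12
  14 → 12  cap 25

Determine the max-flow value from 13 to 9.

augment #1: 13→5→9 bottleneck 23, total now 23
augment #2: 13→10→9 bottleneck 6, total now 29
augment #3: 13→3→0→1→10→9 bottleneck 7, total now 36
augment #4: 13→3→0→4→1→14→9 bottleneck 3, total now 39
augment #5: 13→3→0→7→1→14→9 bottleneck 1, total now 40
augment #6: 13→3→0→7→8→14→9 bottleneck 7, total now 47

Maximum flow value: 47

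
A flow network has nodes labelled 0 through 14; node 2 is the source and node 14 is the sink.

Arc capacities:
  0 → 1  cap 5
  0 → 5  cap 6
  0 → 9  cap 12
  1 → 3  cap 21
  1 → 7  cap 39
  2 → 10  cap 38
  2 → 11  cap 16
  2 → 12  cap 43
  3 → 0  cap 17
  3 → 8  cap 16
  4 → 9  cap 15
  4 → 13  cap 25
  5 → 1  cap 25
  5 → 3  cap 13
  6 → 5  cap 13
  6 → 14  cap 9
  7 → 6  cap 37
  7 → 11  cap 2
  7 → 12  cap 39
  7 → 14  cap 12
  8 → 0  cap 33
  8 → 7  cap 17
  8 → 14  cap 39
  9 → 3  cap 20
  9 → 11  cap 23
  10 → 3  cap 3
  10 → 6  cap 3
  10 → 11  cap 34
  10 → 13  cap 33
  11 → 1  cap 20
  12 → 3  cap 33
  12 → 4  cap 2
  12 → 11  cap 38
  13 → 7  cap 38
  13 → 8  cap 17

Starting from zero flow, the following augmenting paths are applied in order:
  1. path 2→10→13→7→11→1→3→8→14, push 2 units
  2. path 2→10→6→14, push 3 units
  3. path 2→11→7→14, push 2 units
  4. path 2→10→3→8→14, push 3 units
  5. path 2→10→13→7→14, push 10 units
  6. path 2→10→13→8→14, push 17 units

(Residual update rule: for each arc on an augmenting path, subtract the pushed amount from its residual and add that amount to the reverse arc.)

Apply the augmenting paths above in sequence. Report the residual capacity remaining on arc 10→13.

Residual capacity of (10,13): 4

after path 1 (2→10→13→7→11→1→3→8→14, push 2): res(10,13)=31
after path 2 (2→10→6→14, push 3): res(10,13)=31
after path 3 (2→11→7→14, push 2): res(10,13)=31
after path 4 (2→10→3→8→14, push 3): res(10,13)=31
after path 5 (2→10→13→7→14, push 10): res(10,13)=21
after path 6 (2→10→13→8→14, push 17): res(10,13)=4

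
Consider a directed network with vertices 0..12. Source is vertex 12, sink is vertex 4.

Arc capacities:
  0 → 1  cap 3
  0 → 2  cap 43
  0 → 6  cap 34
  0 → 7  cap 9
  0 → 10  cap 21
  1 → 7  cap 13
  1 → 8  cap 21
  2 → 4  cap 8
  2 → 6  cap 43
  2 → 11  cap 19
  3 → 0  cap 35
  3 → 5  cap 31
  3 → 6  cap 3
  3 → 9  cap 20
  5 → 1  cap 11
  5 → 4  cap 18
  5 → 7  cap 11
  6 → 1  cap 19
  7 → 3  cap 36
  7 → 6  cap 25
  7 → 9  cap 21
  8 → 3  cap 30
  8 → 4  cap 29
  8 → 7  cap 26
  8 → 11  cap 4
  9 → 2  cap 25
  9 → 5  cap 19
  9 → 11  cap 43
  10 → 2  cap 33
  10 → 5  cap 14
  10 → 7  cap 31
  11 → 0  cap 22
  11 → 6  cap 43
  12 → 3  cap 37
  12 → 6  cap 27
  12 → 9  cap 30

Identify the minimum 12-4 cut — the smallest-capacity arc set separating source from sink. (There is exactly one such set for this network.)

augment #1: 12→3→5→4 push 18
augment #2: 12→9→2→4 push 8
augment #3: 12→6→1→8→4 push 19
augment #4: 12→3→0→1→8→4 push 2
max flow = 47; residual-reachable set from 12 gives S-side
cut edges (S→T): {(1,8), (2,4), (5,4)} total cap 47

Min-cut arcs: {(1,8), (2,4), (5,4)} (total capacity 47)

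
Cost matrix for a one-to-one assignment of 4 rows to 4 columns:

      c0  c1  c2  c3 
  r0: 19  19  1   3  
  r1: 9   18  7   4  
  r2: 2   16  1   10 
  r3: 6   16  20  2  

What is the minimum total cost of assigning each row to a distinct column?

one of 2 optimal assignments: row0→col2 (cost 1), row1→col1 (cost 18), row2→col0 (cost 2), row3→col3 (cost 2)
total = 1 + 18 + 2 + 2 = 23

Minimum assignment cost: 23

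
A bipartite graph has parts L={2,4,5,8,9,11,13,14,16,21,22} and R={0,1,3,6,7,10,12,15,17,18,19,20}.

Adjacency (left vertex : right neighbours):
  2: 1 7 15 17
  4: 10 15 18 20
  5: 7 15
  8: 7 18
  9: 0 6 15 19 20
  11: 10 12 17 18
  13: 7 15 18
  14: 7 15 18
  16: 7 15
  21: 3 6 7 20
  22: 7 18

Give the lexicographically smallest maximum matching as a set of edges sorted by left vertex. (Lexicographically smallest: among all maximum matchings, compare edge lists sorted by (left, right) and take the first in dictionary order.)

Lex-smallest maximum matching: {(2,1), (4,10), (5,7), (8,18), (9,0), (11,12), (13,15), (21,3)}

|M| = 8 (so the lex-smallest maximum matching has 8 edges)
process left vertices in ascending order; for each, take the smallest-labelled available neighbour that still permits 8 edges overall, or leave it unmatched if none does
lex-smallest matching: {2-1, 4-10, 5-7, 8-18, 9-0, 11-12, 13-15, 21-3}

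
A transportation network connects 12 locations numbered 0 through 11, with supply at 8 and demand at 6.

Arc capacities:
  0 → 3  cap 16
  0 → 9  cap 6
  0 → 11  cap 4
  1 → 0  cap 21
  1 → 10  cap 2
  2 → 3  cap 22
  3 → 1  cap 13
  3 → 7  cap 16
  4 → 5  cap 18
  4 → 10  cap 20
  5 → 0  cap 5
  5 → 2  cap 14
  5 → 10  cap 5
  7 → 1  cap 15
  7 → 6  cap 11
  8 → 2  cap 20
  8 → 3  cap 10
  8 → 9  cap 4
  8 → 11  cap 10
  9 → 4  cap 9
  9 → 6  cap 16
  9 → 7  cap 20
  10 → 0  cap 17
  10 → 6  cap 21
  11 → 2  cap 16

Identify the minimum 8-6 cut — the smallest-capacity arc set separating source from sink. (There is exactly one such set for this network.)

augment #1: 8→9→6 push 4
augment #2: 8→3→7→6 push 10
augment #3: 8→2→3→7→6 push 1
augment #4: 8→2→3→1→10→6 push 2
augment #5: 8→2→3→1→0→9→6 push 6
max flow = 23; residual-reachable set from 8 gives S-side
cut edges (S→T): {(0,9), (1,10), (7,6), (8,9)} total cap 23

Min-cut arcs: {(0,9), (1,10), (7,6), (8,9)} (total capacity 23)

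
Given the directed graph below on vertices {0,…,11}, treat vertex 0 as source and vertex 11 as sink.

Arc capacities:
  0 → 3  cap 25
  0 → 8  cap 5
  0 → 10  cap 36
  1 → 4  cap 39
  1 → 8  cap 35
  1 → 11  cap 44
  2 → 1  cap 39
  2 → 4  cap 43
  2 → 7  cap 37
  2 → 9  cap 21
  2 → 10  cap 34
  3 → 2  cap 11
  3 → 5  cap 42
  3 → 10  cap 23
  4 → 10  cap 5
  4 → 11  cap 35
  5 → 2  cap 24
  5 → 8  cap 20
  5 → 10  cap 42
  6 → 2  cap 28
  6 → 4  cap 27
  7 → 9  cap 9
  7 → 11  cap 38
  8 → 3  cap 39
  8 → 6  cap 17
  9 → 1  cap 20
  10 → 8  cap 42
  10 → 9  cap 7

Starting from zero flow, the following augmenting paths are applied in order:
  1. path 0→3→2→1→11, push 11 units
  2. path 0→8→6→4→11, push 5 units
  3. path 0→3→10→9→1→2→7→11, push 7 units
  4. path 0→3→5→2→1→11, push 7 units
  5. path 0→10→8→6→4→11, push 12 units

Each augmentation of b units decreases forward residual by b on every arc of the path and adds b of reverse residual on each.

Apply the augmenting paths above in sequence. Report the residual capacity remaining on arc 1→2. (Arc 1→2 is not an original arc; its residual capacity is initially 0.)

Residual capacity of (1,2): 11

after path 1 (0→3→2→1→11, push 11): res(1,2)=11
after path 2 (0→8→6→4→11, push 5): res(1,2)=11
after path 3 (0→3→10→9→1→2→7→11, push 7): res(1,2)=4
after path 4 (0→3→5→2→1→11, push 7): res(1,2)=11
after path 5 (0→10→8→6→4→11, push 12): res(1,2)=11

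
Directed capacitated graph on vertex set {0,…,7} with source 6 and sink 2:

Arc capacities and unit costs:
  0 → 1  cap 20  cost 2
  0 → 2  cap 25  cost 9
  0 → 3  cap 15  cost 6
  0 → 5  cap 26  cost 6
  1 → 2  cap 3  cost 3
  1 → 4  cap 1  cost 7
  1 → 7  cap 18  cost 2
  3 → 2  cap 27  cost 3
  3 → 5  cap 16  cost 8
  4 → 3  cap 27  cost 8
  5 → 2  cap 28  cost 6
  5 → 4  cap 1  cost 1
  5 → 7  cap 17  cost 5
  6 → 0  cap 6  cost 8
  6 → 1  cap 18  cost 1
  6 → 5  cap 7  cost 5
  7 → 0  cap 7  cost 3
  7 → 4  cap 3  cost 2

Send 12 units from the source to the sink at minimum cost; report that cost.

shortest-cost path #1: 6→1→2 push 3 @ unit cost 4 (adds 12)
shortest-cost path #2: 6→5→2 push 7 @ unit cost 11 (adds 77)
shortest-cost path #3: 6→1→7→0→2 push 2 @ unit cost 15 (adds 30)
total cost = 119

Minimum cost for 12 units: 119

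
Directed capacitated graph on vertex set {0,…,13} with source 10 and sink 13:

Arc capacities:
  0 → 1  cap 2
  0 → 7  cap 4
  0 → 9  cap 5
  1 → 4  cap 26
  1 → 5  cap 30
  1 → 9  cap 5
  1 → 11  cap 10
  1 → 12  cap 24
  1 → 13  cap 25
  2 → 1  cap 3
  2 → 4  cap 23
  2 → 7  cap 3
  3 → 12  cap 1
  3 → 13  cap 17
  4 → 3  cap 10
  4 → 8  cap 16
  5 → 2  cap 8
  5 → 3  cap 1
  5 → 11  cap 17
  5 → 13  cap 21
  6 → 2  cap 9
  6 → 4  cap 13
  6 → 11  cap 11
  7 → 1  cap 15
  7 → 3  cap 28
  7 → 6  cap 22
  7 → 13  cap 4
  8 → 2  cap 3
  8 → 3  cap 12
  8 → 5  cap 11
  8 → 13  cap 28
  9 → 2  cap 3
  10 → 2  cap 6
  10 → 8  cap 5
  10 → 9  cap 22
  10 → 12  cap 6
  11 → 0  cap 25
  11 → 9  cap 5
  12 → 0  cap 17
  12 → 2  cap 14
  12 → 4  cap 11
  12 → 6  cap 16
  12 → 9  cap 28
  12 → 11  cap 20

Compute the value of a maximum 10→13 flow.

augment #1: 10→8→13 bottleneck 5, total now 5
augment #2: 10→2→1→13 bottleneck 3, total now 8
augment #3: 10→2→7→13 bottleneck 3, total now 11
augment #4: 10→12→0→1→13 bottleneck 2, total now 13
augment #5: 10→12→0→7→13 bottleneck 1, total now 14
augment #6: 10→12→4→3→13 bottleneck 3, total now 17
augment #7: 10→9→2→4→3→13 bottleneck 3, total now 20

Maximum flow value: 20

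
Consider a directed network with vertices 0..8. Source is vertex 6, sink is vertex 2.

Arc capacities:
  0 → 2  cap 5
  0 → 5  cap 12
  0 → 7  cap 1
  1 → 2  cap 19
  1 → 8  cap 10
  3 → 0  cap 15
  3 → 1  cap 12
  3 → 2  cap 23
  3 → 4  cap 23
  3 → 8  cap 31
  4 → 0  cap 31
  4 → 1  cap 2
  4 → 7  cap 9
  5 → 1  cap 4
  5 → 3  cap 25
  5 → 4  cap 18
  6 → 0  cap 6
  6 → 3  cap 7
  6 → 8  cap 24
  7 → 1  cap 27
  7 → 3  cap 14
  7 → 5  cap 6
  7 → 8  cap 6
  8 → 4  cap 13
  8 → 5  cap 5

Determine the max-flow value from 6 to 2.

augment #1: 6→0→2 bottleneck 5, total now 5
augment #2: 6→3→2 bottleneck 7, total now 12
augment #3: 6→0→5→1→2 bottleneck 1, total now 13
augment #4: 6→8→4→1→2 bottleneck 2, total now 15
augment #5: 6→8→5→1→2 bottleneck 3, total now 18
augment #6: 6→8→5→3→2 bottleneck 2, total now 20
augment #7: 6→8→4→7→1→2 bottleneck 9, total now 29
augment #8: 6→8→4→0→5→3→2 bottleneck 2, total now 31

Maximum flow value: 31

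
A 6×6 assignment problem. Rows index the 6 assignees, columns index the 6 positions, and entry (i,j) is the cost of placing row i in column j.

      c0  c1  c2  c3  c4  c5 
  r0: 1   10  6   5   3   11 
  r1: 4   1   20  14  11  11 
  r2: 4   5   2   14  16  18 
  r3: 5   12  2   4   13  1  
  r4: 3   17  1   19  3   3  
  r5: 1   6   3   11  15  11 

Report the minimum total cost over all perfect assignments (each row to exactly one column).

Minimum assignment cost: 13

optimal assignment: row0→col3 (cost 5), row1→col1 (cost 1), row2→col2 (cost 2), row3→col5 (cost 1), row4→col4 (cost 3), row5→col0 (cost 1)
total = 5 + 1 + 2 + 1 + 3 + 1 = 13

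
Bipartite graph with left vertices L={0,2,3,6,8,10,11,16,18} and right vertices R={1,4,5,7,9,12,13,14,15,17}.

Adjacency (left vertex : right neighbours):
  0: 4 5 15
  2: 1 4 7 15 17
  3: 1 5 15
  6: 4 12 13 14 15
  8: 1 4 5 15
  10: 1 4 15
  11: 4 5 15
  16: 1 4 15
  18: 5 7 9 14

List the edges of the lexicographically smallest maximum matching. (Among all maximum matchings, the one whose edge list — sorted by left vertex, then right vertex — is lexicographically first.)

Lex-smallest maximum matching: {(0,4), (2,7), (3,1), (6,12), (8,5), (10,15), (18,9)}

|M| = 7 (so the lex-smallest maximum matching has 7 edges)
process left vertices in ascending order; for each, take the smallest-labelled available neighbour that still permits 7 edges overall, or leave it unmatched if none does
lex-smallest matching: {0-4, 2-7, 3-1, 6-12, 8-5, 10-15, 18-9}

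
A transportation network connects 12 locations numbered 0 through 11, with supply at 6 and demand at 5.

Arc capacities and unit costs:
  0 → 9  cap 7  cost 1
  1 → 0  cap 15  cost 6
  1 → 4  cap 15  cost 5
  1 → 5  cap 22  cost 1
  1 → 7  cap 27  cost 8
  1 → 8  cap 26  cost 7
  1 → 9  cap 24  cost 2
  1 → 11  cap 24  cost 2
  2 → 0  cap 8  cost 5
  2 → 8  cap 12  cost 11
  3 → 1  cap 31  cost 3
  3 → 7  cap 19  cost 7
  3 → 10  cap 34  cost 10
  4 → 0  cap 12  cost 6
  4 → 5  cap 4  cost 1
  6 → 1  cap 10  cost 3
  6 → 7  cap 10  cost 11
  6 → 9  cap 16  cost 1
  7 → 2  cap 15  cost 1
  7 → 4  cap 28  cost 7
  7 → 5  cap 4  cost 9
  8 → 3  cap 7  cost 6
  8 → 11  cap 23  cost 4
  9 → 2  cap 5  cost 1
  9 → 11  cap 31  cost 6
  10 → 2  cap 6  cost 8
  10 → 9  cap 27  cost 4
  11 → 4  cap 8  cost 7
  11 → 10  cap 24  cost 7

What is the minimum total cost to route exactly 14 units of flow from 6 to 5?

Minimum cost for 14 units: 100

shortest-cost path #1: 6→1→5 push 10 @ unit cost 4 (adds 40)
shortest-cost path #2: 6→9→11→4→5 push 4 @ unit cost 15 (adds 60)
total cost = 100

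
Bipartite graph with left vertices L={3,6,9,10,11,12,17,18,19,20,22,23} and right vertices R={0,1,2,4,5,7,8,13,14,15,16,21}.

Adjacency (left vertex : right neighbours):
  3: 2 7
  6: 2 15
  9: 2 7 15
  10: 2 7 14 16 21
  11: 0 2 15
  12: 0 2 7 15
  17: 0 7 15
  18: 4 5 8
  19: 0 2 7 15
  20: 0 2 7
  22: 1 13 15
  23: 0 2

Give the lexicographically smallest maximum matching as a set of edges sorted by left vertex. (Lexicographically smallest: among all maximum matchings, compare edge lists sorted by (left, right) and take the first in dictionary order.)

|M| = 7 (so the lex-smallest maximum matching has 7 edges)
process left vertices in ascending order; for each, take the smallest-labelled available neighbour that still permits 7 edges overall, or leave it unmatched if none does
lex-smallest matching: {3-2, 6-15, 9-7, 10-14, 11-0, 18-4, 22-1}

Lex-smallest maximum matching: {(3,2), (6,15), (9,7), (10,14), (11,0), (18,4), (22,1)}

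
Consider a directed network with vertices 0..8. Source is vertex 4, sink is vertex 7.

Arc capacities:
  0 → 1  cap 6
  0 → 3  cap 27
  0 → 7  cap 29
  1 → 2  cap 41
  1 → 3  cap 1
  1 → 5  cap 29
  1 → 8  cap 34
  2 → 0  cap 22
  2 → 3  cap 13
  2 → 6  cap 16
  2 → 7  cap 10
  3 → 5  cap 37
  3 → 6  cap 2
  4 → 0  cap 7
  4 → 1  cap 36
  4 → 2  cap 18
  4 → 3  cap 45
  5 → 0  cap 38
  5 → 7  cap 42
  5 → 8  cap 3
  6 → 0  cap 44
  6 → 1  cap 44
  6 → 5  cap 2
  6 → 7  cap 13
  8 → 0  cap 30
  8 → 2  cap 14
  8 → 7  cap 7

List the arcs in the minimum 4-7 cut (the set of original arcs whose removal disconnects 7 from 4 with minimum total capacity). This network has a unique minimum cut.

Min-cut arcs: {(3,5), (3,6), (4,0), (4,1), (4,2)} (total capacity 100)

augment #1: 4→0→7 push 7
augment #2: 4→2→7 push 10
augment #3: 4→1→5→7 push 29
augment #4: 4→1→8→7 push 7
augment #5: 4→2→0→7 push 8
augment #6: 4→3→5→7 push 13
augment #7: 4→3→6→7 push 2
augment #8: 4→3→5→0→7 push 14
augment #9: 4→3→5→0→2→6→7 push 8
augment #10: 4→3→5→1→2→6→7 push 2
max flow = 100; residual-reachable set from 4 gives S-side
cut edges (S→T): {(3,5), (3,6), (4,0), (4,1), (4,2)} total cap 100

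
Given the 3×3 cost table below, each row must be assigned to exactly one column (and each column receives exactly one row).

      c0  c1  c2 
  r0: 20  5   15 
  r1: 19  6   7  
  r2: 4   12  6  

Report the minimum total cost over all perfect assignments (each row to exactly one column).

Minimum assignment cost: 16

optimal assignment: row0→col1 (cost 5), row1→col2 (cost 7), row2→col0 (cost 4)
total = 5 + 7 + 4 = 16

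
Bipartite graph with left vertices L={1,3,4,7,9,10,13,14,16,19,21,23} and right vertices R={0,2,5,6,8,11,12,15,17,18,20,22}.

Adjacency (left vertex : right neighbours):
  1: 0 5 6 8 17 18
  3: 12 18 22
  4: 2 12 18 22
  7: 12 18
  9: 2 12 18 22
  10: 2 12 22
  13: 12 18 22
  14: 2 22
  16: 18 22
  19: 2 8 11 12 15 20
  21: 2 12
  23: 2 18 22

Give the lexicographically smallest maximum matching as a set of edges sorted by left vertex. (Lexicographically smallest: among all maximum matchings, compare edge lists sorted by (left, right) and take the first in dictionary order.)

|M| = 6 (so the lex-smallest maximum matching has 6 edges)
process left vertices in ascending order; for each, take the smallest-labelled available neighbour that still permits 6 edges overall, or leave it unmatched if none does
lex-smallest matching: {1-0, 3-12, 4-2, 7-18, 9-22, 19-8}

Lex-smallest maximum matching: {(1,0), (3,12), (4,2), (7,18), (9,22), (19,8)}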